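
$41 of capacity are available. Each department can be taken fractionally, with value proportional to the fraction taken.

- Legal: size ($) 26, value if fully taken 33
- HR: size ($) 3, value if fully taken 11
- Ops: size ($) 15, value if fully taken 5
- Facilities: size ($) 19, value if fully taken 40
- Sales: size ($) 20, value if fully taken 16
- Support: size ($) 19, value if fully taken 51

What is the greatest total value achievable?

Best value per unit of size first: HR 11/3≈3.67, Support 51/19≈2.68, Facilities 40/19≈2.11, Legal 33/26≈1.27, Sales 16/20≈0.8, Ops 5/15≈0.333.
Take all of HR (3 $, value 11) — 38 $ left.
Take all of Support (19 $, value 51) — 19 $ left.
All 19 $ of Facilities fit (value 40) — 0 remain.
Total value = 102.

102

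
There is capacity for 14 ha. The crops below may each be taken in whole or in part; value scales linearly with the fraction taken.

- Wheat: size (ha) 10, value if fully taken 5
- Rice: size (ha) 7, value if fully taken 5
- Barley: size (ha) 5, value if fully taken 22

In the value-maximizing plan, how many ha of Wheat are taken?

2

Rank by value-to-size ratio: Barley 22/5≈4.4, Rice 5/7≈0.714, Wheat 5/10≈0.5.
All 5 ha of Barley fit (value 22) → 9 remain.
Take all of Rice (7 ha, value 5) → 2 ha left.
Fill the last 2 ha with part of Wheat: 2/10 of it earns 1.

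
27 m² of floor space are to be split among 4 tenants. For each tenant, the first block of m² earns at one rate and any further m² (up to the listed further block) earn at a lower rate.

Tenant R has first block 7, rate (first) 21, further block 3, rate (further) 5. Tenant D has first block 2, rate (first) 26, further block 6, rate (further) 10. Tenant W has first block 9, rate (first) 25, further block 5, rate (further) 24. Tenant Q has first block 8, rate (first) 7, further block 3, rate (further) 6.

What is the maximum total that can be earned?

Treat each block as its own option and order by rate: Tenant D/tier1 26 > Tenant W/tier1 25 > Tenant W/tier2 24 > Tenant R/tier1 21 > Tenant D/tier2 10 > Tenant Q/tier1 7 > Tenant Q/tier2 6 > Tenant R/tier2 5.
Tenant D tier1 at 26: fill all 2 ; 25 left.
Tenant W tier1 at 25: fill all 9 ; 16 left.
Tenant W/tier2 (24): +5 ; 11 left.
Fill Tenant R tier1 block (7 at 21) ; 4 left.
Tenant D tier2 at 10: only 4 left, fill 4.
Total = 26×2 + 25×9 + 24×5 + 21×7 + 10×4 = 584.

584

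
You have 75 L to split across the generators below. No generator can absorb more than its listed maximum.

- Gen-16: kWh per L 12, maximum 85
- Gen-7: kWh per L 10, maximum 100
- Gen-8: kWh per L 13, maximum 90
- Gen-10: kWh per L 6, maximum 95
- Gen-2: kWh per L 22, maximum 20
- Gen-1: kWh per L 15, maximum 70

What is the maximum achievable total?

Rank by kWh per L: Gen-2 22 > Gen-1 15 > Gen-8 13 > Gen-16 12 > Gen-7 10 > Gen-10 6.
Gen-2 takes 20 to reach its cap of 20 — 55 left.
Gen-1 has room for 70 but only 55 remain, so it gets 55.
Total = 22×20 + 15×55 = 1265.

1265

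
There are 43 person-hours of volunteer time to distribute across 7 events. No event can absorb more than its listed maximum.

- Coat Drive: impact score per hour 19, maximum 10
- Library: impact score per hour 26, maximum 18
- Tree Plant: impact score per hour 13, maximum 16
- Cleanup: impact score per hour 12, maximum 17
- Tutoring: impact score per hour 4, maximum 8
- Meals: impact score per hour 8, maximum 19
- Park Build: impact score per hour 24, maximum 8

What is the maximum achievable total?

941

Highest impact score per hour first: Library 26 > Park Build 24 > Coat Drive 19 > Tree Plant 13 > Cleanup 12 > Meals 8 > Tutoring 4.
Library: +18 to 18 (cap) — 25 left.
Give Park Build 8 to hit its cap of 8 — 17 left.
Coat Drive: +10 to 10 (cap) — 7 left.
Tree Plant has room for 16 but only 7 remain, so it gets 7.
Total = 19×10 + 26×18 + 13×7 + 24×8 = 941.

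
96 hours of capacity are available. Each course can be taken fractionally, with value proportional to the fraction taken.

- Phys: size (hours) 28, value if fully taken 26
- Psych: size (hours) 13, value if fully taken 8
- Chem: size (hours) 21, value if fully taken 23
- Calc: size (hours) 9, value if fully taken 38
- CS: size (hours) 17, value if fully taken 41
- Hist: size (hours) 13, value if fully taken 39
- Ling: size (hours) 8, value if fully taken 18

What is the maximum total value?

185

Rank by value-to-size ratio: Calc 38/9≈4.22, Hist 39/13≈3, CS 41/17≈2.41, Ling 18/8≈2.25, Chem 23/21≈1.1, Phys 26/28≈0.929, Psych 8/13≈0.615.
All 9 hours of Calc fit (value 38) → 87 remain.
Take all of Hist (13 hours, value 39) → 74 hours left.
Take all of CS (17 hours, value 41) → 57 hours left.
Ling: take in full, 8 hours for value 18 → 49 left.
Take all of Chem (21 hours, value 23) → 28 hours left.
Take all of Phys (28 hours, value 26) → 0 hours left.
Total value = 185.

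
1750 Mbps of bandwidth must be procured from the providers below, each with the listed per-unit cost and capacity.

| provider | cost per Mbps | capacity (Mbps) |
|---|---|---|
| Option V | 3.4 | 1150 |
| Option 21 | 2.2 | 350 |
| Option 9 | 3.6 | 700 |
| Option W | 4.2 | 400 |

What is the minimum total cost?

5580

Use providers in increasing cost order.
Option 21 at 2.2: take all 350 Mbps — 1400 still needed.
Option V at 3.4: take all 1150 Mbps — 250 still needed.
Take 250 from Option 9 at 3.6 to finish.
Option W: unused.
Cost = 350×2.2 + 1150×3.4 + 250×3.6 = 5580.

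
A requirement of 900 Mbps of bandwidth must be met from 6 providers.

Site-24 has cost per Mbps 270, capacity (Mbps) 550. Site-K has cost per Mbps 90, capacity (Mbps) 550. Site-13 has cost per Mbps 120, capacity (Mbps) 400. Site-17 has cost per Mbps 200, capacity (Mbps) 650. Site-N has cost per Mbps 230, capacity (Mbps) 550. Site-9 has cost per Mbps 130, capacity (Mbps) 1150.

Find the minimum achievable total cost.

Cheapest first:
Site-K at 90: take all 550 Mbps ; 350 still needed.
Site-13 at 120: take 350 of its 400 ; requirement met.
Site-9, Site-17, Site-N, Site-24: unused.
Cost = 550×90 + 350×120 = 91500.

91500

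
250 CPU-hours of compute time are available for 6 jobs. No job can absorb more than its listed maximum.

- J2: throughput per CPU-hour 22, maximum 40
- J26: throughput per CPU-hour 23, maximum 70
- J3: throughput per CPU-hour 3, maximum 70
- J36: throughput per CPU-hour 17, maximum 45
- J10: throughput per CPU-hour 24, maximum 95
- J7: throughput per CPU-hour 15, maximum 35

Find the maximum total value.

5535

Rank by throughput per CPU-hour: J10 24 > J26 23 > J2 22 > J36 17 > J7 15 > J3 3.
J10: +95 to 95 (cap) ; 155 left.
J26 takes 70 to reach its cap of 70 ; 85 left.
Give J2 40 to hit its cap of 40 ; 45 left.
Give J36 45 to hit its cap of 45 ; 0 left.
Total = 22×40 + 23×70 + 17×45 + 24×95 = 5535.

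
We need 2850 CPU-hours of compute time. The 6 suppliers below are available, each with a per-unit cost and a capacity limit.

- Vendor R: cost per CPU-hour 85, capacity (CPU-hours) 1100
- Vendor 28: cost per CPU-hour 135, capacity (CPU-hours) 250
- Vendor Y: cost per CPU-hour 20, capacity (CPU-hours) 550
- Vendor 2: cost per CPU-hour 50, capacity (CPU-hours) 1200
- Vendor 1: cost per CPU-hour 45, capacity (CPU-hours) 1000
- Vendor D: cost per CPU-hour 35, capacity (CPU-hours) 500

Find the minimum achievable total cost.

113500

Use suppliers in increasing cost order.
Vendor Y at 20: take all 550 CPU-hours → 2300 still needed.
Vendor D at 35: take all 500 CPU-hours → 1800 still needed.
Vendor 1 at 45: take all 1000 CPU-hours → 800 still needed.
Take 800 from Vendor 2 at 50 to finish.
Vendor R, Vendor 28: unused.
Cost = 550×20 + 500×35 + 1000×45 + 800×50 = 113500.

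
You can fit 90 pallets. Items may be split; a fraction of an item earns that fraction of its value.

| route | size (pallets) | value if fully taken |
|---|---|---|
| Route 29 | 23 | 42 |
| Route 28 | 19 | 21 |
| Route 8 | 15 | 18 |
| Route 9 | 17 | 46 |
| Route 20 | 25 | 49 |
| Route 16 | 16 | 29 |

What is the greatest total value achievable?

Rank by value-to-size ratio: Route 9 46/17≈2.71, Route 20 49/25≈1.96, Route 29 42/23≈1.83, Route 16 29/16≈1.81, Route 8 18/15≈1.2, Route 28 21/19≈1.11.
Take all of Route 9 (17 pallets, value 46) — 73 pallets left.
All 25 pallets of Route 20 fit (value 49) — 48 remain.
All 23 pallets of Route 29 fit (value 42) — 25 remain.
All 16 pallets of Route 16 fit (value 29) — 9 remain.
Fill the last 9 pallets with part of Route 8: 9/15 of it earns 10.8.
Total value = 176.8.

176.8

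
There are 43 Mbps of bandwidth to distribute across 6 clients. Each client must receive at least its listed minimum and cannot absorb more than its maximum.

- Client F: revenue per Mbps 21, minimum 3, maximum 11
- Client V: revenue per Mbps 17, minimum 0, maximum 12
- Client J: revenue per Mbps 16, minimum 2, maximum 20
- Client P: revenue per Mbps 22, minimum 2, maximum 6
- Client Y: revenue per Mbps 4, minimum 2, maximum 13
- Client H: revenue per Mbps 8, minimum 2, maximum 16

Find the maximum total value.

Meeting every minimum uses 3+0+2+2+2+2 = 11 Mbps, leaving 32.
Rank by revenue per Mbps: Client P 22 > Client F 21 > Client V 17 > Client J 16 > Client H 8 > Client Y 4.
Client P: +4 to 6 (cap) ; 28 left.
Give Client F 8 more to hit its cap of 11 ; 20 left.
Client V: +12 to 12 (cap) ; 8 left.
Client J has room for 18 more but only 8 remain, so it gets 10.
Total = 21×11 + 17×12 + 16×10 + 22×6 + 4×2 + 8×2 = 751.

751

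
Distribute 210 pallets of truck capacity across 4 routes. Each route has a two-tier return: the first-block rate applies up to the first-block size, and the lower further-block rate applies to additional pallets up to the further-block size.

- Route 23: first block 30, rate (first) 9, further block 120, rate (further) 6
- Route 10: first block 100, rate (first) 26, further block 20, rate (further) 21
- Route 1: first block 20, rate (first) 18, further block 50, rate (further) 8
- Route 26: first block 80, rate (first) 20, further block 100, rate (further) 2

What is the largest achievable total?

4800

Rank every tier by rate: Route 10/first 26 > Route 10/second 21 > Route 26/first 20 > Route 1/first 18 > Route 23/first 9 > Route 1/second 8 > Route 23/second 6 > Route 26/second 2.
Fill Route 10 first block (100 at 26) ; 110 left.
Fill Route 10 second block (20 at 21) ; 90 left.
Fill Route 26 first block (80 at 20) ; 10 left.
10 remain; put them into Route 1 first at 18.
Total = 26×100 + 21×20 + 20×80 + 18×10 = 4800.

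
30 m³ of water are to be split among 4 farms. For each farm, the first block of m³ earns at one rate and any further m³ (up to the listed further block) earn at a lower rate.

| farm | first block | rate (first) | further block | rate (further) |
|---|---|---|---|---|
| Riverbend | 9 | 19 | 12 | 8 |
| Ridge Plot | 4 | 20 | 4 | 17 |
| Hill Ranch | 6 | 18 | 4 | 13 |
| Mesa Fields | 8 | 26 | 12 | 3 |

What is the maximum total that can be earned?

618

Treat each block as its own option and order by rate: Mesa Fields/first 26 > Ridge Plot/first 20 > Riverbend/first 19 > Hill Ranch/first 18 > Ridge Plot/second 17 > Hill Ranch/second 13 > Riverbend/second 8 > Mesa Fields/second 3.
Mesa Fields first at 26: fill all 8 ; 22 left.
Ridge Plot/first (20): +4 ; 18 left.
Riverbend/first (19): +9 ; 9 left.
Fill Hill Ranch first block (6 at 18) ; 3 left.
3 remain; put them into Ridge Plot second at 17.
Total = 26×8 + 20×4 + 19×9 + 18×6 + 17×3 = 618.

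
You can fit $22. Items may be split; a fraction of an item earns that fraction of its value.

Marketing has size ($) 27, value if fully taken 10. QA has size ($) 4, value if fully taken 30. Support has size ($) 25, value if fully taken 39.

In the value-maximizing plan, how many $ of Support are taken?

Rank by value-to-size ratio: QA 30/4≈7.5, Support 39/25≈1.56, Marketing 10/27≈0.37.
QA: take in full, 4 $ for value 30 — 18 left.
Only 18 $ remain; take 18/25 of Support for value 39×18/25 = 28.08.

18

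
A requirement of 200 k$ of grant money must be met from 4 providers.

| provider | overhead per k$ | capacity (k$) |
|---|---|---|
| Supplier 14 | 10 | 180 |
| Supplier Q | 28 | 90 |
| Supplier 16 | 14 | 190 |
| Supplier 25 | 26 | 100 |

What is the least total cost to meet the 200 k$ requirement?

2080

Use providers in increasing cost order.
Take 180 from Supplier 14 at 10 — need 20 more.
Supplier 16 at 14: take 20 of its 190 — requirement met.
Supplier 25, Supplier Q: unused.
Cost = 180×10 + 20×14 = 2080.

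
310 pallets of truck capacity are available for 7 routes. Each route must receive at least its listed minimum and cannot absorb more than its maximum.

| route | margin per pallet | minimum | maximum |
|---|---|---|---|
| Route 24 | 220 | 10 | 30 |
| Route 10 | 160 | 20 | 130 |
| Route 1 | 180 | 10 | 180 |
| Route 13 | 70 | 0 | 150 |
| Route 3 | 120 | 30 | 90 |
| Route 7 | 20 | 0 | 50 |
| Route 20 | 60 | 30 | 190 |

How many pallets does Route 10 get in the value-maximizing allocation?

Meeting every minimum uses 10+20+10+0+30+0+30 = 100 pallets, leaving 210.
Rank by margin per pallet: Route 24 220 > Route 1 180 > Route 10 160 > Route 3 120 > Route 13 70 > Route 20 60 > Route 7 20.
Route 24 takes 20 more to reach its cap of 30 — 190 left.
Route 1: +170 to 180 (cap) — 20 left.
Only 20 left; Route 10 takes them to reach 40.

40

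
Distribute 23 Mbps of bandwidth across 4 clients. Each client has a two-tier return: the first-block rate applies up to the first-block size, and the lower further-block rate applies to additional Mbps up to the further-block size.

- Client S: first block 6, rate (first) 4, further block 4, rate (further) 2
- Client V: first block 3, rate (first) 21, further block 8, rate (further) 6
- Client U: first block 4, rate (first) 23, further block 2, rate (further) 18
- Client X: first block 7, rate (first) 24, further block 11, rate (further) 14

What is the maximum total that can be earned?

457

Treat each block as its own option and order by rate: Client X/tier1 24 > Client U/tier1 23 > Client V/tier1 21 > Client U/tier2 18 > Client X/tier2 14 > Client V/tier2 6 > Client S/tier1 4 > Client S/tier2 2.
Client X tier1 at 24: fill all 7 — 16 left.
Client U tier1 at 23: fill all 4 — 12 left.
Fill Client V tier1 block (3 at 21) — 9 left.
Client U/tier2 (18): +2 — 7 left.
Client X tier2 at 14: only 7 left, fill 7.
Total = 24×7 + 23×4 + 21×3 + 18×2 + 14×7 = 457.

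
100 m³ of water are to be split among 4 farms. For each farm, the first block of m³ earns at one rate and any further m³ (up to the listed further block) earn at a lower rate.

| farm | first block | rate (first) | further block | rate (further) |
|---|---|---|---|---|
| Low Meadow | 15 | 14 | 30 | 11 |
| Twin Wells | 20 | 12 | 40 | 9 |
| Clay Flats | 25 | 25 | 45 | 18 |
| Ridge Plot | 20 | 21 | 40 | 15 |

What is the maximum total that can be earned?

2005

Rank every tier by rate: Clay Flats/tier1 25 > Ridge Plot/tier1 21 > Clay Flats/tier2 18 > Ridge Plot/tier2 15 > Low Meadow/tier1 14 > Twin Wells/tier1 12 > Low Meadow/tier2 11 > Twin Wells/tier2 9.
Fill Clay Flats tier1 block (25 at 25) → 75 left.
Ridge Plot/tier1 (21): +20 → 55 left.
Clay Flats/tier2 (18): +45 → 10 left.
Ridge Plot tier2 at 15: only 10 left, fill 10.
Total = 25×25 + 21×20 + 18×45 + 15×10 = 2005.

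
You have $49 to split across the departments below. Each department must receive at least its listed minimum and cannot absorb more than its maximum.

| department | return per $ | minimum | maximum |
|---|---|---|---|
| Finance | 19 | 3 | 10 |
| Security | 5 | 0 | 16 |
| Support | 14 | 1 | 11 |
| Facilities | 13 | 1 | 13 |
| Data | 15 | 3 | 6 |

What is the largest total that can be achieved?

648

Meeting every minimum uses 3+0+1+1+3 = 8 $, leaving 41.
Highest return per $ first: Finance 19 > Data 15 > Support 14 > Facilities 13 > Security 5.
Finance takes 7 more to reach its cap of 10 — 34 left.
Give Data 3 more to hit its cap of 6 — 31 left.
Support takes 10 more to reach its cap of 11 — 21 left.
Facilities: +12 to 13 (cap) — 9 left.
Security: +9 (room for 16) → 9. Pool exhausted.
Total = 19×10 + 5×9 + 14×11 + 13×13 + 15×6 = 648.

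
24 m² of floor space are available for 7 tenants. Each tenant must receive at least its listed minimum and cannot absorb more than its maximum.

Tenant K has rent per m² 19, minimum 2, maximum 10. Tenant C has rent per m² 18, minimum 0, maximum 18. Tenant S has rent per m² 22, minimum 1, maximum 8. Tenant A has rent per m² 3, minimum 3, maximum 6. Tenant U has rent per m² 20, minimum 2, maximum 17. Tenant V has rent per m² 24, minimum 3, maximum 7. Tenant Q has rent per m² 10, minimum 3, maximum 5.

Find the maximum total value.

439

Meeting every minimum uses 2+0+1+3+2+3+3 = 14 m², leaving 10.
Order the tenants by rent per m²: Tenant V 24 > Tenant S 22 > Tenant U 20 > Tenant K 19 > Tenant C 18 > Tenant Q 10 > Tenant A 3.
Tenant V takes 4 more to reach its cap of 7 ; 6 left.
Tenant S: +6 (room for 7) → 7. Pool exhausted.
Total = 19×2 + 22×7 + 3×3 + 20×2 + 24×7 + 10×3 = 439.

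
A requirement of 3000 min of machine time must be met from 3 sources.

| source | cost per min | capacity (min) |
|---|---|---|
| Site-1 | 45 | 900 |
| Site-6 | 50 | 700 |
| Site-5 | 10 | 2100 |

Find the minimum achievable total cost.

61500

Use sources in increasing cost order.
Site-5 at 10: take all 2100 min → 900 still needed.
Take 900 from Site-1 at 45 → need 0 more.
Site-6: unused.
Cost = 2100×10 + 900×45 = 61500.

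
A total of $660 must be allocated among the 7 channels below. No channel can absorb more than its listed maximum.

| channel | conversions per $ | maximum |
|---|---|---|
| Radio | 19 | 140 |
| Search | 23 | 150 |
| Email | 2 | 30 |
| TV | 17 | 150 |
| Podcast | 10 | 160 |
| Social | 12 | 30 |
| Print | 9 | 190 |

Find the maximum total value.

10890

Rank by conversions per $: Search 23 > Radio 19 > TV 17 > Social 12 > Podcast 10 > Print 9 > Email 2.
Search: +150 to 150 (cap) ; 510 left.
Radio takes 140 to reach its cap of 140 ; 370 left.
TV takes 150 to reach its cap of 150 ; 220 left.
Social takes 30 to reach its cap of 30 ; 190 left.
Podcast: +160 to 160 (cap) ; 30 left.
Only 30 left; Print takes them to reach 30.
Total = 19×140 + 23×150 + 17×150 + 10×160 + 12×30 + 9×30 = 10890.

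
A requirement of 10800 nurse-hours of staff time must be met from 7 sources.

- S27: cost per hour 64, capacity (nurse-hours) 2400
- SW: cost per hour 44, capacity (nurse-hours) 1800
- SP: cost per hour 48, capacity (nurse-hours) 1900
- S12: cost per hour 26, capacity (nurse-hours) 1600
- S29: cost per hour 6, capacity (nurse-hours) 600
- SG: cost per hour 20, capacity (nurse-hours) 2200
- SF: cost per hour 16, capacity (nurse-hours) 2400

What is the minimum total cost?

Fill from the cheapest source first.
S29 (6): use full 600 → 10200 nurse-hours to go.
Take 2400 from SF at 16 → need 7800 more.
SG at 20: take all 2200 nurse-hours → 5600 still needed.
Take 1600 from S12 at 26 → need 4000 more.
Take 1800 from SW at 44 → need 2200 more.
SP at 48: take all 1900 nurse-hours → 300 still needed.
Take 300 from S27 at 64 to finish.
Cost = 600×6 + 2400×16 + 2200×20 + 1600×26 + 1800×44 + 1900×48 + 300×64 = 317200.

317200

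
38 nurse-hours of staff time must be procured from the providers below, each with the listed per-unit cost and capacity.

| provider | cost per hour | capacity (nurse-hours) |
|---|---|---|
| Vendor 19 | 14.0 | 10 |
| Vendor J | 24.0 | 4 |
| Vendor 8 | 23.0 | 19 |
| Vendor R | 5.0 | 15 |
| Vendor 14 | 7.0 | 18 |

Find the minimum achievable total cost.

Use providers in increasing cost order.
Vendor R (5.0): use full 15 ; 23 nurse-hours to go.
Take 18 from Vendor 14 at 7.0 ; need 5 more.
Take 5 from Vendor 19 at 14.0 to finish.
Vendor 8, Vendor J: unused.
Cost = 15×5.0 + 18×7.0 + 5×14.0 = 271.

271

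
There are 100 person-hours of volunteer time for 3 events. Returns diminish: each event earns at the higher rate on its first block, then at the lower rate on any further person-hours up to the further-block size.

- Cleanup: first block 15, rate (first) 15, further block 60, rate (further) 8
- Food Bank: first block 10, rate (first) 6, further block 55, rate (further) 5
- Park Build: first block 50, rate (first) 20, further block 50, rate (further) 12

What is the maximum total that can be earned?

1645

Order all 6 blocks by rate: Park Build/tier1 20 > Cleanup/tier1 15 > Park Build/tier2 12 > Cleanup/tier2 8 > Food Bank/tier1 6 > Food Bank/tier2 5.
Park Build tier1 at 20: fill all 50 ; 50 left.
Cleanup tier1 at 15: fill all 15 ; 35 left.
35 remain; put them into Park Build tier2 at 12.
Total = 20×50 + 15×15 + 12×35 = 1645.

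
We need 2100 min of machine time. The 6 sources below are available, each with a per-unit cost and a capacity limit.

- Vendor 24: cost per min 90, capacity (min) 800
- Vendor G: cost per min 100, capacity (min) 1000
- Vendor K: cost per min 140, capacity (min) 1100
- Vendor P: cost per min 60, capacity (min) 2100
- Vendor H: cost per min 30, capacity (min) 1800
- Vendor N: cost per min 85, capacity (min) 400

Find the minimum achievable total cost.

Fill from the cheapest source first.
Vendor H (30): use full 1800 — 300 min to go.
Take 300 from Vendor P at 60 to finish.
Vendor N, Vendor 24, Vendor G, Vendor K: unused.
Cost = 1800×30 + 300×60 = 72000.

72000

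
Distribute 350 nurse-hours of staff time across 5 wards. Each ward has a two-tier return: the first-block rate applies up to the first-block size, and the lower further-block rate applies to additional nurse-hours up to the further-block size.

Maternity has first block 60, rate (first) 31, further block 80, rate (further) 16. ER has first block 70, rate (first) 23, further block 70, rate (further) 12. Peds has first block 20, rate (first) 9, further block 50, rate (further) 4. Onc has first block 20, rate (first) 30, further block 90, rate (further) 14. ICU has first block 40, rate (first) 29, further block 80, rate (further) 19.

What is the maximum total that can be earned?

8030

Rank every tier by rate: Maternity/tier1 31 > Onc/tier1 30 > ICU/tier1 29 > ER/tier1 23 > ICU/tier2 19 > Maternity/tier2 16 > Onc/tier2 14 > ER/tier2 12 > Peds/tier1 9 > Peds/tier2 4.
Fill Maternity tier1 block (60 at 31) — 290 left.
Fill Onc tier1 block (20 at 30) — 270 left.
ICU/tier1 (29): +40 — 230 left.
ER tier1 at 23: fill all 70 — 160 left.
ICU tier2 at 19: fill all 80 — 80 left.
Maternity/tier2 (16): +80 — 0 left.
Total = 31×60 + 30×20 + 29×40 + 23×70 + 19×80 + 16×80 = 8030.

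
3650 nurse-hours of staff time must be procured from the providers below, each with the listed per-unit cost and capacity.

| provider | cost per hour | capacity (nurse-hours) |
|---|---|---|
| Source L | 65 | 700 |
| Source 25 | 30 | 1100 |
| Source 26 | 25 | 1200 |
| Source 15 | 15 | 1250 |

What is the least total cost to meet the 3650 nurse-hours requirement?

Use providers in increasing cost order.
Source 15 at 15: take all 1250 nurse-hours → 2400 still needed.
Take 1200 from Source 26 at 25 → need 1200 more.
Take 1100 from Source 25 at 30 → need 100 more.
Source L at 65: take 100 of its 700 → requirement met.
Cost = 1250×15 + 1200×25 + 1100×30 + 100×65 = 88250.

88250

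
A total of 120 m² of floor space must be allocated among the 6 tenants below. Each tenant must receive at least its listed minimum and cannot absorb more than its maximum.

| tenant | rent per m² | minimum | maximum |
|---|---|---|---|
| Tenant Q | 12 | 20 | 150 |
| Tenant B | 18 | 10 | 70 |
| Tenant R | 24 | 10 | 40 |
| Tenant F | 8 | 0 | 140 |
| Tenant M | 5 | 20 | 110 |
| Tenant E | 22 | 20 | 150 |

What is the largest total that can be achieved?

2140

Meeting every minimum uses 20+10+10+0+20+20 = 80 m², leaving 40.
Highest rent per m² first: Tenant R 24 > Tenant E 22 > Tenant B 18 > Tenant Q 12 > Tenant F 8 > Tenant M 5.
Give Tenant R 30 more to hit its cap of 40 ; 10 left.
Only 10 left; Tenant E takes them to reach 30.
Total = 12×20 + 18×10 + 24×40 + 5×20 + 22×30 = 2140.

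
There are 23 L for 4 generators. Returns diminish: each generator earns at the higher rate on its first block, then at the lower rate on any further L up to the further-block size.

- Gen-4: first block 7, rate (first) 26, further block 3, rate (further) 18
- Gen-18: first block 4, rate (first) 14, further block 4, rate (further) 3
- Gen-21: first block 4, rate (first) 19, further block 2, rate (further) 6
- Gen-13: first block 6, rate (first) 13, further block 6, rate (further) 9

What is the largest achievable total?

433

Treat each block as its own option and order by rate: Gen-4/first 26 > Gen-21/first 19 > Gen-4/second 18 > Gen-18/first 14 > Gen-13/first 13 > Gen-13/second 9 > Gen-21/second 6 > Gen-18/second 3.
Gen-4/first (26): +7 → 16 left.
Gen-21 first at 19: fill all 4 → 12 left.
Gen-4/second (18): +3 → 9 left.
Gen-18/first (14): +4 → 5 left.
5 remain; put them into Gen-13 first at 13.
Total = 26×7 + 19×4 + 18×3 + 14×4 + 13×5 = 433.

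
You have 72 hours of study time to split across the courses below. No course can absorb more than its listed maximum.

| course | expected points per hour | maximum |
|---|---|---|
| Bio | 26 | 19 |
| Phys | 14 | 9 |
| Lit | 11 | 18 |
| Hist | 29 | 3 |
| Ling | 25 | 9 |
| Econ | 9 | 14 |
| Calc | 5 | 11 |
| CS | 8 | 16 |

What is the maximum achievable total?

1256

Rank by expected points per hour: Hist 29 > Bio 26 > Ling 25 > Phys 14 > Lit 11 > Econ 9 > CS 8 > Calc 5.
Hist takes 3 to reach its cap of 3 → 69 left.
Give Bio 19 to hit its cap of 19 → 50 left.
Give Ling 9 to hit its cap of 9 → 41 left.
Give Phys 9 to hit its cap of 9 → 32 left.
Lit: +18 to 18 (cap) → 14 left.
Econ takes 14 to reach its cap of 14 → 0 left.
Total = 26×19 + 14×9 + 11×18 + 29×3 + 25×9 + 9×14 = 1256.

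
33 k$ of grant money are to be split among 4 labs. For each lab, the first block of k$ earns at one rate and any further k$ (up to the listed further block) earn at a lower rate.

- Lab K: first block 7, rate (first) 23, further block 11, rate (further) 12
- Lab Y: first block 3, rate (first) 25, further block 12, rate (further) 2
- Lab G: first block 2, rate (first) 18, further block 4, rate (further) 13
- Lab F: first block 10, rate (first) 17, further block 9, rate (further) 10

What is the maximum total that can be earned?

578

Treat each block as its own option and order by rate: Lab Y/T1 25 > Lab K/T1 23 > Lab G/T1 18 > Lab F/T1 17 > Lab G/T2 13 > Lab K/T2 12 > Lab F/T2 10 > Lab Y/T2 2.
Lab Y T1 at 25: fill all 3 — 30 left.
Fill Lab K T1 block (7 at 23) — 23 left.
Fill Lab G T1 block (2 at 18) — 21 left.
Lab F/T1 (17): +10 — 11 left.
Lab G/T2 (13): +4 — 7 left.
7 remain; put them into Lab K T2 at 12.
Total = 25×3 + 23×7 + 18×2 + 17×10 + 13×4 + 12×7 = 578.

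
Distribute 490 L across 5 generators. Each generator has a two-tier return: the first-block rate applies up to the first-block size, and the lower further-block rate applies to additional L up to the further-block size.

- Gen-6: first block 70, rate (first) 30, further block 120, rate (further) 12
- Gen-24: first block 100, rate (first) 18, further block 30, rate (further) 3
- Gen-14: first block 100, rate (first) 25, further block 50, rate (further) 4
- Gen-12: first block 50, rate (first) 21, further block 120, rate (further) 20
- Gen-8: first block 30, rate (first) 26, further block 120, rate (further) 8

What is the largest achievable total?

10870

Treat each block as its own option and order by rate: Gen-6/first 30 > Gen-8/first 26 > Gen-14/first 25 > Gen-12/first 21 > Gen-12/second 20 > Gen-24/first 18 > Gen-6/second 12 > Gen-8/second 8 > Gen-14/second 4 > Gen-24/second 3.
Gen-6/first (30): +70 ; 420 left.
Fill Gen-8 first block (30 at 26) ; 390 left.
Gen-14 first at 25: fill all 100 ; 290 left.
Fill Gen-12 first block (50 at 21) ; 240 left.
Gen-12/second (20): +120 ; 120 left.
Fill Gen-24 first block (100 at 18) ; 20 left.
Gen-6/second: +20 of 120 at 12; pool empty.
Total = 30×70 + 26×30 + 25×100 + 21×50 + 20×120 + 18×100 + 12×20 = 10870.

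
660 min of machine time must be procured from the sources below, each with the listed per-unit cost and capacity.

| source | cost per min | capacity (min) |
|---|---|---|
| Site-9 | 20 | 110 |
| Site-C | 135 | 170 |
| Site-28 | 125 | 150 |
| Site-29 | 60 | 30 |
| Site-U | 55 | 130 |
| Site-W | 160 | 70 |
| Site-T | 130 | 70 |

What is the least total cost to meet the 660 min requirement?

Cheapest first:
Take 110 from Site-9 at 20 — need 550 more.
Site-U at 55: take all 130 min — 420 still needed.
Site-29 at 60: take all 30 min — 390 still needed.
Take 150 from Site-28 at 125 — need 240 more.
Site-T (130): use full 70 — 170 min to go.
Take 170 from Site-C at 135 — need 0 more.
Site-W: unused.
Cost = 110×20 + 130×55 + 30×60 + 150×125 + 70×130 + 170×135 = 61950.

61950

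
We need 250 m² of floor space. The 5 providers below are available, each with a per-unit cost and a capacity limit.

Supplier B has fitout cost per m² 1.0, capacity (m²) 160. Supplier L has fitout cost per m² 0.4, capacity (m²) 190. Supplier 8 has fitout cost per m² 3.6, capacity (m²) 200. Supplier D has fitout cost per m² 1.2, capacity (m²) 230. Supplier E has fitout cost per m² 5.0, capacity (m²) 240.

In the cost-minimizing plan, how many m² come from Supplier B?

Cheapest first:
Take 190 from Supplier L at 0.4 → need 60 more.
Take 60 from Supplier B at 1.0 to finish.
Supplier D, Supplier 8, Supplier E: unused.

60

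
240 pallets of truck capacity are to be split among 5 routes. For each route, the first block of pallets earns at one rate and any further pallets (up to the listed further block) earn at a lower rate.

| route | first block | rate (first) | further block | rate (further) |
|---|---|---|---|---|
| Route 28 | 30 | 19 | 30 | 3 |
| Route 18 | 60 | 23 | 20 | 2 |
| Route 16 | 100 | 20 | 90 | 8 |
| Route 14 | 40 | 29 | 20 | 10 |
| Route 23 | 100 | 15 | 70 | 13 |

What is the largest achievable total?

5260

Treat each block as its own option and order by rate: Route 14/first 29 > Route 18/first 23 > Route 16/first 20 > Route 28/first 19 > Route 23/first 15 > Route 23/second 13 > Route 14/second 10 > Route 16/second 8 > Route 28/second 3 > Route 18/second 2.
Fill Route 14 first block (40 at 29) → 200 left.
Route 18/first (23): +60 → 140 left.
Fill Route 16 first block (100 at 20) → 40 left.
Route 28/first (19): +30 → 10 left.
10 remain; put them into Route 23 first at 15.
Total = 29×40 + 23×60 + 20×100 + 19×30 + 15×10 = 5260.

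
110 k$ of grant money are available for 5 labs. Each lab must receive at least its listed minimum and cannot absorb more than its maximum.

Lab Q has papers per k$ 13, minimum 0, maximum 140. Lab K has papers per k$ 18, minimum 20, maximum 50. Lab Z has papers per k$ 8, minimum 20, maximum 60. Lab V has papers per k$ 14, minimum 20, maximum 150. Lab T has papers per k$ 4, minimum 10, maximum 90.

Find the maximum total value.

1520

Meeting every minimum uses 0+20+20+20+10 = 70 k$, leaving 40.
Order the labs by papers per k$: Lab K 18 > Lab V 14 > Lab Q 13 > Lab Z 8 > Lab T 4.
Lab K: +30 to 50 (cap) ; 10 left.
Only 10 left; Lab V takes them to reach 30.
Total = 18×50 + 8×20 + 14×30 + 4×10 = 1520.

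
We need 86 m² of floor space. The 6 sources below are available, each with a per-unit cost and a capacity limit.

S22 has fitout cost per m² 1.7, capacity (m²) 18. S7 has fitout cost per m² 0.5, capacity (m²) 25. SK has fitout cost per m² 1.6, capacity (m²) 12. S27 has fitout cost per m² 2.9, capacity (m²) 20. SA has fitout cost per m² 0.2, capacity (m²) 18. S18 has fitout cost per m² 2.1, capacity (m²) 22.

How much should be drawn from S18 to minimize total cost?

Cheapest first:
SA (0.2): use full 18 ; 68 m² to go.
S7 (0.5): use full 25 ; 43 m² to go.
SK at 1.6: take all 12 m² ; 31 still needed.
S22 at 1.7: take all 18 m² ; 13 still needed.
S18 at 2.1: take 13 of its 22 ; requirement met.
S27: unused.

13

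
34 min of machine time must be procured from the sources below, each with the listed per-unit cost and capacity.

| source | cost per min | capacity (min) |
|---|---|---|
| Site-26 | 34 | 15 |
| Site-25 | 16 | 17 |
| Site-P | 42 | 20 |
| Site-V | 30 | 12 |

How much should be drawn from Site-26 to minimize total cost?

Use sources in increasing cost order.
Site-25 (16): use full 17 — 17 min to go.
Site-V (30): use full 12 — 5 min to go.
Take 5 from Site-26 at 34 to finish.
Site-P: unused.

5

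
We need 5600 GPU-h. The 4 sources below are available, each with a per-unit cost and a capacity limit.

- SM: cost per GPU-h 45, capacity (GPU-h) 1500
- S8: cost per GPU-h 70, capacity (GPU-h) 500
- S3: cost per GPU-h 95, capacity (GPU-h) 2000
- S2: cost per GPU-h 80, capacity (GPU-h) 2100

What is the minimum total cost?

413000

Fill from the cheapest source first.
SM (45): use full 1500 ; 4100 GPU-h to go.
S8 (70): use full 500 ; 3600 GPU-h to go.
S2 (80): use full 2100 ; 1500 GPU-h to go.
S3 at 95: take 1500 of its 2000 ; requirement met.
Cost = 1500×45 + 500×70 + 2100×80 + 1500×95 = 413000.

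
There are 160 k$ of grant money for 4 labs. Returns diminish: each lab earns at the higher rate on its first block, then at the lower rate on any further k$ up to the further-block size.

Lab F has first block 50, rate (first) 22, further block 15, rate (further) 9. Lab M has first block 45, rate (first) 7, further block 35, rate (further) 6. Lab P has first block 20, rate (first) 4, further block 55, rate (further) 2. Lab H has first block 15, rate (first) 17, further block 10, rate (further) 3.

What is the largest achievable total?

2015

Rank every tier by rate: Lab F/first 22 > Lab H/first 17 > Lab F/second 9 > Lab M/first 7 > Lab M/second 6 > Lab P/first 4 > Lab H/second 3 > Lab P/second 2.
Lab F/first (22): +50 → 110 left.
Lab H/first (17): +15 → 95 left.
Lab F second at 9: fill all 15 → 80 left.
Lab M/first (7): +45 → 35 left.
Fill Lab M second block (35 at 6) → 0 left.
Total = 22×50 + 17×15 + 9×15 + 7×45 + 6×35 = 2015.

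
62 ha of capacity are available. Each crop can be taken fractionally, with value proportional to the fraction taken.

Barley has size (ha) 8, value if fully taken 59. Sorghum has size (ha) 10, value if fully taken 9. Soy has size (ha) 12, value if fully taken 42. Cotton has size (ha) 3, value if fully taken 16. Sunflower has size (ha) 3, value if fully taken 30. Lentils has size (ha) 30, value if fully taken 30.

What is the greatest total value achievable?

182.4

Rank by value-to-size ratio: Sunflower 30/3≈10, Barley 59/8≈7.38, Cotton 16/3≈5.33, Soy 42/12≈3.5, Lentils 30/30≈1, Sorghum 9/10≈0.9.
Take all of Sunflower (3 ha, value 30) → 59 ha left.
Barley: take in full, 8 ha for value 59 → 51 left.
All 3 ha of Cotton fit (value 16) → 48 remain.
Take all of Soy (12 ha, value 42) → 36 ha left.
All 30 ha of Lentils fit (value 30) → 6 remain.
6 ha left: a 6/10 share of Sorghum gives 9×6/10 = 5.4.
Total value = 182.4.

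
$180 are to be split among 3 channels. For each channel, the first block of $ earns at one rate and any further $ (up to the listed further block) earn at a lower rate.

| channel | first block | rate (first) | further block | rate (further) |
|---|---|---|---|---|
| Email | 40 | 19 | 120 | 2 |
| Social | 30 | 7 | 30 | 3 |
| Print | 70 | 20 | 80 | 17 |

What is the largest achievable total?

Order all 6 blocks by rate: Print/tier1 20 > Email/tier1 19 > Print/tier2 17 > Social/tier1 7 > Social/tier2 3 > Email/tier2 2.
Print tier1 at 20: fill all 70 → 110 left.
Fill Email tier1 block (40 at 19) → 70 left.
Print tier2 at 17: only 70 left, fill 70.
Total = 20×70 + 19×40 + 17×70 = 3350.

3350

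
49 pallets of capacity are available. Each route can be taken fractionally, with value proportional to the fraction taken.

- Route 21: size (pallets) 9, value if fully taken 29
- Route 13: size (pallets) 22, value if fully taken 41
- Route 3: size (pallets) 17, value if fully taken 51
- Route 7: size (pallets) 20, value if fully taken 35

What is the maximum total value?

Rank by value-to-size ratio: Route 21 29/9≈3.22, Route 3 51/17≈3, Route 13 41/22≈1.86, Route 7 35/20≈1.75.
Route 21: take in full, 9 pallets for value 29 ; 40 left.
All 17 pallets of Route 3 fit (value 51) ; 23 remain.
All 22 pallets of Route 13 fit (value 41) ; 1 remain.
Only 1 pallets remain; take 1/20 of Route 7 for value 35×1/20 = 1.75.
Total value = 122.75.

122.75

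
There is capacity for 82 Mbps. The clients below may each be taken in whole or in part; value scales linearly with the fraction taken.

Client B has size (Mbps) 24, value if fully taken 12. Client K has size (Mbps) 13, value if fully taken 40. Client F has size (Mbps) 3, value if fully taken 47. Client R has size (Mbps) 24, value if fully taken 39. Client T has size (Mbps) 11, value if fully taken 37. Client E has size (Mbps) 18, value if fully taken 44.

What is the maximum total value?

Best value per unit of size first: Client F 47/3≈15.7, Client T 37/11≈3.36, Client K 40/13≈3.08, Client E 44/18≈2.44, Client R 39/24≈1.62, Client B 12/24≈0.5.
All 3 Mbps of Client F fit (value 47) ; 79 remain.
All 11 Mbps of Client T fit (value 37) ; 68 remain.
Take all of Client K (13 Mbps, value 40) ; 55 Mbps left.
All 18 Mbps of Client E fit (value 44) ; 37 remain.
Take all of Client R (24 Mbps, value 39) ; 13 Mbps left.
Only 13 Mbps remain; take 13/24 of Client B for value 12×13/24 = 6.5.
Total value = 213.5.

213.5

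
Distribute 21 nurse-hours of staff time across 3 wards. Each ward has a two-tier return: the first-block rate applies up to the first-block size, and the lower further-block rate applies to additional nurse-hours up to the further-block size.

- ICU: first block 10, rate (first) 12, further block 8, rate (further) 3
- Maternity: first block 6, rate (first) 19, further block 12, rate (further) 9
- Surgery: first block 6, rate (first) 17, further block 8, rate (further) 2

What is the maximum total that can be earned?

324

Treat each block as its own option and order by rate: Maternity/tier1 19 > Surgery/tier1 17 > ICU/tier1 12 > Maternity/tier2 9 > ICU/tier2 3 > Surgery/tier2 2.
Maternity tier1 at 19: fill all 6 — 15 left.
Fill Surgery tier1 block (6 at 17) — 9 left.
ICU/tier1: +9 of 10 at 12; pool empty.
Total = 19×6 + 17×6 + 12×9 = 324.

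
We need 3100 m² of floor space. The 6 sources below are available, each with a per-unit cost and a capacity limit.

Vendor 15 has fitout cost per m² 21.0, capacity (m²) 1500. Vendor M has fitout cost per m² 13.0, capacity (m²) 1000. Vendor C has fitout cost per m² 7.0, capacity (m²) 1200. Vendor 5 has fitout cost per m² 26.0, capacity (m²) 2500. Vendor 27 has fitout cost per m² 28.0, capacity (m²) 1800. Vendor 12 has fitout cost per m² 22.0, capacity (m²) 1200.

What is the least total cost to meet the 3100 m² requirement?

Use sources in increasing cost order.
Vendor C at 7.0: take all 1200 m² — 1900 still needed.
Vendor M at 13.0: take all 1000 m² — 900 still needed.
Vendor 15 at 21.0: take 900 of its 1500 — requirement met.
Vendor 12, Vendor 5, Vendor 27: unused.
Cost = 1200×7.0 + 1000×13.0 + 900×21.0 = 40300.

40300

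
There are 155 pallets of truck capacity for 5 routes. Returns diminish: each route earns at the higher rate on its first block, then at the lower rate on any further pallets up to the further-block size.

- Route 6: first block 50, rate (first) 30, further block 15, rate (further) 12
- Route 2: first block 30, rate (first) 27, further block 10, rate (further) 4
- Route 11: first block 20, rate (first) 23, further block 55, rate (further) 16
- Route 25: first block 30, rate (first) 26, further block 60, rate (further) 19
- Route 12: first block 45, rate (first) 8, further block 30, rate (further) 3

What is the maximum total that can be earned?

Rank every tier by rate: Route 6/T1 30 > Route 2/T1 27 > Route 25/T1 26 > Route 11/T1 23 > Route 25/T2 19 > Route 11/T2 16 > Route 6/T2 12 > Route 12/T1 8 > Route 2/T2 4 > Route 12/T2 3.
Fill Route 6 T1 block (50 at 30) — 105 left.
Route 2/T1 (27): +30 — 75 left.
Route 25 T1 at 26: fill all 30 — 45 left.
Route 11/T1 (23): +20 — 25 left.
25 remain; put them into Route 25 T2 at 19.
Total = 30×50 + 27×30 + 26×30 + 23×20 + 19×25 = 4025.

4025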